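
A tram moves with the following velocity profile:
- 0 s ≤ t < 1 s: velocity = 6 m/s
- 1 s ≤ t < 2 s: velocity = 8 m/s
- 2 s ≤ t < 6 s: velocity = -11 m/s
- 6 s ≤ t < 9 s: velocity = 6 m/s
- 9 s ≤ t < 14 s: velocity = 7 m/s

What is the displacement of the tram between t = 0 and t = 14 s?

23 m

Displacement is the signed area under the v-t curve.
0–1 s: 6 × 1 = 6 m
1–2 s: 8 × 1 = 8 m
2–6 s: -11 × 4 = -44 m
6–9 s: 6 × 3 = 18 m
9–14 s: 7 × 5 = 35 m
Net displacement = 23 m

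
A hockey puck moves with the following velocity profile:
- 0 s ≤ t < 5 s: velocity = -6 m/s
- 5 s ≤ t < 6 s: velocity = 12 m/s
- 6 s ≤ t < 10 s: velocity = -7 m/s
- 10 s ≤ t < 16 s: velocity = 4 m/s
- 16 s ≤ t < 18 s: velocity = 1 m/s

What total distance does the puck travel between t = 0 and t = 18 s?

96 m

Total distance travelled is ∫|v| dt — sum the magnitudes of each area piece.
0–5 s: |-6| × 5 = 30 m
5–6 s: |12| × 1 = 12 m
6–10 s: |-7| × 4 = 28 m
10–16 s: |4| × 6 = 24 m
16–18 s: |1| × 2 = 2 m
Total distance = 96 m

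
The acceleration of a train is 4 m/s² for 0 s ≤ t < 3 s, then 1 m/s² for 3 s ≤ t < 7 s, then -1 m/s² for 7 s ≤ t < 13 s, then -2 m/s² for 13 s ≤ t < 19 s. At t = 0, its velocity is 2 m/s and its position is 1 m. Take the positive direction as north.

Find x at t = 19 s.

On each constant-a segment, Δv = aΔt and Δx = v₀Δt + ½aΔt²; chain segment to segment.
0–3 s: v starts 2 m/s; Δx = 2·3 + ½·4·3² = 24 m; v ends 14 m/s.
3–7 s: v starts 14 m/s; Δx = 14·4 + ½·1·4² = 64 m; v ends 18 m/s.
7–13 s: v starts 18 m/s; Δx = 18·6 + ½·-1·6² = 90 m; v ends 12 m/s.
13–19 s: v starts 12 m/s; Δx = 12·6 + ½·-2·6² = 36 m; v ends 0 m/s.
x(19) = 1 + Σ Δx = 215 m.

215 m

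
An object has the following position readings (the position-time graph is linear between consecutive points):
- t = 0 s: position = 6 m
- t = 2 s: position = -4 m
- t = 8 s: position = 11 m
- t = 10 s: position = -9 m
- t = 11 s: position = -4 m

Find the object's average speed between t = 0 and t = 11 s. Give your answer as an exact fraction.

50/11 m/s

Average speed = (total path length)/(elapsed time); on a piecewise-linear x-t graph the path length is Σ|Δx|.
0–2 s: |Δx| = |-4 − 6| = 10 m
2–8 s: |Δx| = |11 − -4| = 15 m
8–10 s: |Δx| = |-9 − 11| = 20 m
10–11 s: |Δx| = |-4 − -9| = 5 m
Total path = 50 m; average speed = 50/11 = 50/11 m/s.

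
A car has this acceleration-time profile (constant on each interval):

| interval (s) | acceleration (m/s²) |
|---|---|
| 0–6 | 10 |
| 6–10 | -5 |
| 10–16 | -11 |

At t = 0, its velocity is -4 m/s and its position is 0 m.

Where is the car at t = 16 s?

On each constant-a segment, Δv = aΔt and Δx = v₀Δt + ½aΔt²; chain segment to segment.
0–6 s: v starts -4 m/s; Δx = -4·6 + ½·10·6² = 156 m; v ends 56 m/s.
6–10 s: v starts 56 m/s; Δx = 56·4 + ½·-5·4² = 184 m; v ends 36 m/s.
10–16 s: v starts 36 m/s; Δx = 36·6 + ½·-11·6² = 18 m; v ends -30 m/s.
x(16) = 0 + Σ Δx = 358 m.

358 m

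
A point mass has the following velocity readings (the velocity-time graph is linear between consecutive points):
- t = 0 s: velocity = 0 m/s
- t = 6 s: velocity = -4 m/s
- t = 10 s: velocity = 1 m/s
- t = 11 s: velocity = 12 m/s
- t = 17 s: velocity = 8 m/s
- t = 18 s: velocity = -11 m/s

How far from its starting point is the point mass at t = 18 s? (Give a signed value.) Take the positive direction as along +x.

Displacement is the signed area under the v-t curve.
0–6 s: ½(0 + -4)(6) = -12 m
6–10 s: ½(-4 + 1)(4) = -6 m
10–11 s: ½(1 + 12)(1) = 6.5 m
11–17 s: ½(12 + 8)(6) = 60 m
17–18 s: ½(8 + -11)(1) = -1.5 m
Net displacement = 47 m

47 m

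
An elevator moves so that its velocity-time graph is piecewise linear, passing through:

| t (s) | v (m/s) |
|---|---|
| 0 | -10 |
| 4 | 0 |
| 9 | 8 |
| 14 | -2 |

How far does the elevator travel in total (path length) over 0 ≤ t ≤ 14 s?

57 m

Distance (not displacement) is the total path length: add the absolute areas under v-t.
0–4 s: |½(-10 + 0)(4)| = 20 m
4–9 s: |½(0 + 8)(5)| = 20 m
9–14 s: v = 0 at t = 13 s; triangle areas 16 + 1 = 17 m
Total distance = 57 m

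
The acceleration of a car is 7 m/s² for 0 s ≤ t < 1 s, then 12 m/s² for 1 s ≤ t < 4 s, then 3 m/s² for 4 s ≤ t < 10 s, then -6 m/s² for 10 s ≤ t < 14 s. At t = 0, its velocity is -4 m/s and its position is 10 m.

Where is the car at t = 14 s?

540.5 m

On each constant-a segment, Δv = aΔt and Δx = v₀Δt + ½aΔt²; chain segment to segment.
0–1 s: v starts -4 m/s; Δx = -4·1 + ½·7·1² = -0.5 m; v ends 3 m/s.
1–4 s: v starts 3 m/s; Δx = 3·3 + ½·12·3² = 63 m; v ends 39 m/s.
4–10 s: v starts 39 m/s; Δx = 39·6 + ½·3·6² = 288 m; v ends 57 m/s.
10–14 s: v starts 57 m/s; Δx = 57·4 + ½·-6·4² = 180 m; v ends 33 m/s.
x(14) = 10 + Σ Δx = 540.5 m.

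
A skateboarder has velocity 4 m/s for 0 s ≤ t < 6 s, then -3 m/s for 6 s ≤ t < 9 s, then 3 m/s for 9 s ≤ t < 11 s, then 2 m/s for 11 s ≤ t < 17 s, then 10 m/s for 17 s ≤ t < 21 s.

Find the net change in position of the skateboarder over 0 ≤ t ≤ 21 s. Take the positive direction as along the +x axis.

73 m

Net displacement equals the area under the velocity-time graph (areas below the axis count negative).
0–6 s: 4 × 6 = 24 m
6–9 s: -3 × 3 = -9 m
9–11 s: 3 × 2 = 6 m
11–17 s: 2 × 6 = 12 m
17–21 s: 10 × 4 = 40 m
Net displacement = 73 m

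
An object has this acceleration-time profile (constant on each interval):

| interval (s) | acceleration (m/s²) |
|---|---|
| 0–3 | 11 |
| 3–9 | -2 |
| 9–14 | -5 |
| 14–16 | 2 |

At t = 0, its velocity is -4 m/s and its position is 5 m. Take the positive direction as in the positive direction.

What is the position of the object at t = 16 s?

On each constant-a segment, Δv = aΔt and Δx = v₀Δt + ½aΔt²; chain segment to segment.
0–3 s: v starts -4 m/s; Δx = -4·3 + ½·11·3² = 37.5 m; v ends 29 m/s.
3–9 s: v starts 29 m/s; Δx = 29·6 + ½·-2·6² = 138 m; v ends 17 m/s.
9–14 s: v starts 17 m/s; Δx = 17·5 + ½·-5·5² = 22.5 m; v ends -8 m/s.
14–16 s: v starts -8 m/s; Δx = -8·2 + ½·2·2² = -12 m; v ends -4 m/s.
x(16) = 5 + Σ Δx = 191 m.

191 m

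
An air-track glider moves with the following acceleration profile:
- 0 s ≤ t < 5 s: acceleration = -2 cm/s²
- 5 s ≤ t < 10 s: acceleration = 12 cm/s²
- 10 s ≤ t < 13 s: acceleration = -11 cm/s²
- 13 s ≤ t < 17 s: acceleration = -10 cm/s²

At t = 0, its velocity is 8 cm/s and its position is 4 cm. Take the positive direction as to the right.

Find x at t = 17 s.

303.5 cm

On each constant-a segment, Δv = aΔt and Δx = v₀Δt + ½aΔt²; chain segment to segment.
0–5 s: v starts 8 cm/s; Δx = 8·5 + ½·-2·5² = 15 cm; v ends -2 cm/s.
5–10 s: v starts -2 cm/s; Δx = -2·5 + ½·12·5² = 140 cm; v ends 58 cm/s.
10–13 s: v starts 58 cm/s; Δx = 58·3 + ½·-11·3² = 124.5 cm; v ends 25 cm/s.
13–17 s: v starts 25 cm/s; Δx = 25·4 + ½·-10·4² = 20 cm; v ends -15 cm/s.
x(17) = 4 + Σ Δx = 303.5 cm.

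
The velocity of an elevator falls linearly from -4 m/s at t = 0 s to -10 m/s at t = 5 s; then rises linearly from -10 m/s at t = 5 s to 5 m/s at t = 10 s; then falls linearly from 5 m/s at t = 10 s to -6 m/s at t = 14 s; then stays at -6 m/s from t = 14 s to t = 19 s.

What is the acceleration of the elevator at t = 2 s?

-1.2 m/s²

Acceleration is the slope of the v-t graph on 0–5 s: (-10 − -4)/(5 − 0) = -1.2 m/s².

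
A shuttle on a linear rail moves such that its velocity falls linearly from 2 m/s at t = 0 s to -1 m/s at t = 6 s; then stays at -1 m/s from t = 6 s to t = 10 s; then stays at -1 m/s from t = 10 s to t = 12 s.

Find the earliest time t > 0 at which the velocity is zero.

v changes sign on 0–6 s (from 2 to -1); the graph is linear there, so v = 0 at t = 0 + (-2)·(6 − 0)/(-1 − 2) = 4 s.

t = 4 s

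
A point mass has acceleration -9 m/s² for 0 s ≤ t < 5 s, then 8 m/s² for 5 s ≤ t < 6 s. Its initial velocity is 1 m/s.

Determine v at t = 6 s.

Δv equals the area under the a-t graph; then v = v₀ + Δv.
0–5 s: -9 × 5 = -45 m/s
5–6 s: 8 × 1 = 8 m/s
Δv = -37 m/s, so v(6) = 1 + (-37) = -36 m/s.

-36 m/s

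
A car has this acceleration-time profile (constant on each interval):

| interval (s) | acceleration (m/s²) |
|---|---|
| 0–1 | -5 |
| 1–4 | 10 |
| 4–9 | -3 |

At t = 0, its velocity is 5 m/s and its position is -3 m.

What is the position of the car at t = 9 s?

157 m

On each constant-a segment, Δv = aΔt and Δx = v₀Δt + ½aΔt²; chain segment to segment.
0–1 s: v starts 5 m/s; Δx = 5·1 + ½·-5·1² = 2.5 m; v ends 0 m/s.
1–4 s: v starts 0 m/s; Δx = 0·3 + ½·10·3² = 45 m; v ends 30 m/s.
4–9 s: v starts 30 m/s; Δx = 30·5 + ½·-3·5² = 112.5 m; v ends 15 m/s.
x(9) = -3 + Σ Δx = 157 m.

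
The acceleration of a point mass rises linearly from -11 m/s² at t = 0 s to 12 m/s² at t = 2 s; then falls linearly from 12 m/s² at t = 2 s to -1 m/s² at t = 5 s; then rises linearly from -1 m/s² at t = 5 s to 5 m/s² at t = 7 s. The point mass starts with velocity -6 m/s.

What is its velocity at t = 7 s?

15.5 m/s

Δv equals the area under the a-t graph; then v = v₀ + Δv.
0–2 s: ½(-11 + 12)(2) = 1 m/s
2–5 s: ½(12 + -1)(3) = 16.5 m/s
5–7 s: ½(-1 + 5)(2) = 4 m/s
Δv = 21.5 m/s, so v(7) = -6 + (21.5) = 15.5 m/s.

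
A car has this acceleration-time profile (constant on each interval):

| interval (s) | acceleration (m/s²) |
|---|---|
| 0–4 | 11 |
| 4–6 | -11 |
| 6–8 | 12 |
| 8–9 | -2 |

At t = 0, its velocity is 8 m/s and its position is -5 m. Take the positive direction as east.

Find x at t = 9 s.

On each constant-a segment, Δv = aΔt and Δx = v₀Δt + ½aΔt²; chain segment to segment.
0–4 s: v starts 8 m/s; Δx = 8·4 + ½·11·4² = 120 m; v ends 52 m/s.
4–6 s: v starts 52 m/s; Δx = 52·2 + ½·-11·2² = 82 m; v ends 30 m/s.
6–8 s: v starts 30 m/s; Δx = 30·2 + ½·12·2² = 84 m; v ends 54 m/s.
8–9 s: v starts 54 m/s; Δx = 54·1 + ½·-2·1² = 53 m; v ends 52 m/s.
x(9) = -5 + Σ Δx = 334 m.

334 m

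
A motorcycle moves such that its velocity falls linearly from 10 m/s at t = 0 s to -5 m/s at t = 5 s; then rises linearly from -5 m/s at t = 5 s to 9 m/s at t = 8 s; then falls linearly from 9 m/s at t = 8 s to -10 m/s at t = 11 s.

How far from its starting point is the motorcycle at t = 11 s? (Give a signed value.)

17 m

Displacement is the signed area under the v-t curve.
0–5 s: ½(10 + -5)(5) = 12.5 m
5–8 s: ½(-5 + 9)(3) = 6 m
8–11 s: ½(9 + -10)(3) = -1.5 m
Net displacement = 17 m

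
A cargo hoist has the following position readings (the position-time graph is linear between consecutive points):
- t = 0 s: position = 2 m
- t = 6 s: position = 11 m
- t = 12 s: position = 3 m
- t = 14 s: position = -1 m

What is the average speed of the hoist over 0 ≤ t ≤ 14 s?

1.5 m/s

Average speed = (total path length)/(elapsed time); on a piecewise-linear x-t graph the path length is Σ|Δx|.
0–6 s: |Δx| = |11 − 2| = 9 m
6–12 s: |Δx| = |3 − 11| = 8 m
12–14 s: |Δx| = |-1 − 3| = 4 m
Total path = 21 m; average speed = 21/14 = 1.5 m/s.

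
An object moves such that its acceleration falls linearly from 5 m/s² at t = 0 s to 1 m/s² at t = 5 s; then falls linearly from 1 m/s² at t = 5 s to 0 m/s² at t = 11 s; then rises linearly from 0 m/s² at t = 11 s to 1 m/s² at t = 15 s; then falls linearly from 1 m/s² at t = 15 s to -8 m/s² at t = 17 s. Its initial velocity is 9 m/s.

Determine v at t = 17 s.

22 m/s

Δv equals the area under the a-t graph; then v = v₀ + Δv.
0–5 s: ½(5 + 1)(5) = 15 m/s
5–11 s: ½(1 + 0)(6) = 3 m/s
11–15 s: ½(0 + 1)(4) = 2 m/s
15–17 s: ½(1 + -8)(2) = -7 m/s
Δv = 13 m/s, so v(17) = 9 + (13) = 22 m/s.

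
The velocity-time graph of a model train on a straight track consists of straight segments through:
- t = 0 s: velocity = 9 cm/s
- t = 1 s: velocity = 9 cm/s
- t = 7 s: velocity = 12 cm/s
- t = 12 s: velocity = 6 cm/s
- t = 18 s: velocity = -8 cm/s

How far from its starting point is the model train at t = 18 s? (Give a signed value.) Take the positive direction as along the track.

Net displacement equals the area under the velocity-time graph (areas below the axis count negative).
0–1 s: 9 × 1 = 9 cm
1–7 s: ½(9 + 12)(6) = 63 cm
7–12 s: ½(12 + 6)(5) = 45 cm
12–18 s: ½(6 + -8)(6) = -6 cm
Net displacement = 111 cm

111 cm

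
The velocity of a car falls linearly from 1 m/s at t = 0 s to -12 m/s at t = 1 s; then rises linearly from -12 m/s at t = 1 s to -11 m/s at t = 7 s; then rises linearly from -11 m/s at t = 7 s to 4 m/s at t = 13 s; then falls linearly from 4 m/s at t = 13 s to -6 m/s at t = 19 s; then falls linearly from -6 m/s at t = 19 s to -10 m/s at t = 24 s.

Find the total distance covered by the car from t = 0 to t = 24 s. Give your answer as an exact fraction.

4097/26 m

Distance (not displacement) is the total path length: add the absolute areas under v-t.
0–1 s: v = 0 at t = 1/13 s; triangle areas 1/26 + 72/13 = 145/26 m
1–7 s: |½(-12 + -11)(6)| = 69 m
7–13 s: v = 0 at t = 11.4 s; triangle areas 24.2 + 3.2 = 27.4 m
13–19 s: v = 0 at t = 15.4 s; triangle areas 4.8 + 10.8 = 15.6 m
19–24 s: |½(-6 + -10)(5)| = 40 m
Total distance = 4097/26 m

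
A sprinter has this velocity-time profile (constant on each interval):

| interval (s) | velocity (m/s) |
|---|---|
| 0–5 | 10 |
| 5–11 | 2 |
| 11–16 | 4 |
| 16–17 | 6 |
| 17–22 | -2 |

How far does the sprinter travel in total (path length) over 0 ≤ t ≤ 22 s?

Distance (not displacement) is the total path length: add the absolute areas under v-t.
0–5 s: |10| × 5 = 50 m
5–11 s: |2| × 6 = 12 m
11–16 s: |4| × 5 = 20 m
16–17 s: |6| × 1 = 6 m
17–22 s: |-2| × 5 = 10 m
Total distance = 98 m

98 m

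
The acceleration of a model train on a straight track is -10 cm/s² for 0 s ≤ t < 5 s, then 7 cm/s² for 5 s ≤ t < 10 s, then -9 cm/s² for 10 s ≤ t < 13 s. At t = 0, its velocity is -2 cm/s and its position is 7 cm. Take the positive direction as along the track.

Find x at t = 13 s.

On each constant-a segment, Δv = aΔt and Δx = v₀Δt + ½aΔt²; chain segment to segment.
0–5 s: v starts -2 cm/s; Δx = -2·5 + ½·-10·5² = -135 cm; v ends -52 cm/s.
5–10 s: v starts -52 cm/s; Δx = -52·5 + ½·7·5² = -172.5 cm; v ends -17 cm/s.
10–13 s: v starts -17 cm/s; Δx = -17·3 + ½·-9·3² = -91.5 cm; v ends -44 cm/s.
x(13) = 7 + Σ Δx = -392 cm.

-392 cm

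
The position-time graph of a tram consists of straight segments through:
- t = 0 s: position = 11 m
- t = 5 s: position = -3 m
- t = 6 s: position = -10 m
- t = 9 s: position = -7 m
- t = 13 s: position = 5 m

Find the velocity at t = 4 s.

Velocity is the slope of the x-t graph on 0–5 s: (-3 − 11)/(5 − 0) = -2.8 m/s.

-2.8 m/s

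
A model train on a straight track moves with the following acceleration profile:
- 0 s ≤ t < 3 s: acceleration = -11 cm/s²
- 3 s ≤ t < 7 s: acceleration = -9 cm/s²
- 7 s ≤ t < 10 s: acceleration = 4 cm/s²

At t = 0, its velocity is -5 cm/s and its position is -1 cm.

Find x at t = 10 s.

-493.5 cm

On each constant-a segment, Δv = aΔt and Δx = v₀Δt + ½aΔt²; chain segment to segment.
0–3 s: v starts -5 cm/s; Δx = -5·3 + ½·-11·3² = -64.5 cm; v ends -38 cm/s.
3–7 s: v starts -38 cm/s; Δx = -38·4 + ½·-9·4² = -224 cm; v ends -74 cm/s.
7–10 s: v starts -74 cm/s; Δx = -74·3 + ½·4·3² = -204 cm; v ends -62 cm/s.
x(10) = -1 + Σ Δx = -493.5 cm.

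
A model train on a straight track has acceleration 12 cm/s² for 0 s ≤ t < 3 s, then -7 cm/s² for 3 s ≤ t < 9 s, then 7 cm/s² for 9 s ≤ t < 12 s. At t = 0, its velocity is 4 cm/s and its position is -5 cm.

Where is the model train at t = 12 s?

On each constant-a segment, Δv = aΔt and Δx = v₀Δt + ½aΔt²; chain segment to segment.
0–3 s: v starts 4 cm/s; Δx = 4·3 + ½·12·3² = 66 cm; v ends 40 cm/s.
3–9 s: v starts 40 cm/s; Δx = 40·6 + ½·-7·6² = 114 cm; v ends -2 cm/s.
9–12 s: v starts -2 cm/s; Δx = -2·3 + ½·7·3² = 25.5 cm; v ends 19 cm/s.
x(12) = -5 + Σ Δx = 200.5 cm.

200.5 cm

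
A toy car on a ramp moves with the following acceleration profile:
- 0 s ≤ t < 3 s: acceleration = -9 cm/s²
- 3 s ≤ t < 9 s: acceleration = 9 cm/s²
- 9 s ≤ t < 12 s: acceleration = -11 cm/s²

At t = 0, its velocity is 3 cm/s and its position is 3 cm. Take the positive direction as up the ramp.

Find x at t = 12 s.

30 cm

On each constant-a segment, Δv = aΔt and Δx = v₀Δt + ½aΔt²; chain segment to segment.
0–3 s: v starts 3 cm/s; Δx = 3·3 + ½·-9·3² = -31.5 cm; v ends -24 cm/s.
3–9 s: v starts -24 cm/s; Δx = -24·6 + ½·9·6² = 18 cm; v ends 30 cm/s.
9–12 s: v starts 30 cm/s; Δx = 30·3 + ½·-11·3² = 40.5 cm; v ends -3 cm/s.
x(12) = 3 + Σ Δx = 30 cm.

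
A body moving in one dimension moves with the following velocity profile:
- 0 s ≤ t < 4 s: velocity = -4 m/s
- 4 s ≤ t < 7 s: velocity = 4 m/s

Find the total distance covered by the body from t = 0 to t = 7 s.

28 m

Distance (not displacement) is the total path length: add the absolute areas under v-t.
0–4 s: |-4| × 4 = 16 m
4–7 s: |4| × 3 = 12 m
Total distance = 28 m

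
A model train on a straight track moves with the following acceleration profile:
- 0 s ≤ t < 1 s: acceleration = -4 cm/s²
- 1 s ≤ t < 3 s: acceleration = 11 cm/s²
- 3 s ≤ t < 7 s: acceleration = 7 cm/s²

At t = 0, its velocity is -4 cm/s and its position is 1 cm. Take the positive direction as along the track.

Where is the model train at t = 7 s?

On each constant-a segment, Δv = aΔt and Δx = v₀Δt + ½aΔt²; chain segment to segment.
0–1 s: v starts -4 cm/s; Δx = -4·1 + ½·-4·1² = -6 cm; v ends -8 cm/s.
1–3 s: v starts -8 cm/s; Δx = -8·2 + ½·11·2² = 6 cm; v ends 14 cm/s.
3–7 s: v starts 14 cm/s; Δx = 14·4 + ½·7·4² = 112 cm; v ends 42 cm/s.
x(7) = 1 + Σ Δx = 113 cm.

113 cm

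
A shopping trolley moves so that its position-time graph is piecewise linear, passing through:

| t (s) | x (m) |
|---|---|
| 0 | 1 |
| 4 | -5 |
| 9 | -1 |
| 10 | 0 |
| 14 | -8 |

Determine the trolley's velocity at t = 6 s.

0.8 m/s

Velocity is the slope of the x-t graph on 4–9 s: (-1 − -5)/(9 − 4) = 0.8 m/s.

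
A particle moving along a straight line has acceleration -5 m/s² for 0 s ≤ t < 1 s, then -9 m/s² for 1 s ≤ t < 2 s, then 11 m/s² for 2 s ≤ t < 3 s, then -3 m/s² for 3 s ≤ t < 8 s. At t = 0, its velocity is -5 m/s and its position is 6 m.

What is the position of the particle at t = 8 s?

On each constant-a segment, Δv = aΔt and Δx = v₀Δt + ½aΔt²; chain segment to segment.
0–1 s: v starts -5 m/s; Δx = -5·1 + ½·-5·1² = -7.5 m; v ends -10 m/s.
1–2 s: v starts -10 m/s; Δx = -10·1 + ½·-9·1² = -14.5 m; v ends -19 m/s.
2–3 s: v starts -19 m/s; Δx = -19·1 + ½·11·1² = -13.5 m; v ends -8 m/s.
3–8 s: v starts -8 m/s; Δx = -8·5 + ½·-3·5² = -77.5 m; v ends -23 m/s.
x(8) = 6 + Σ Δx = -107 m.

-107 m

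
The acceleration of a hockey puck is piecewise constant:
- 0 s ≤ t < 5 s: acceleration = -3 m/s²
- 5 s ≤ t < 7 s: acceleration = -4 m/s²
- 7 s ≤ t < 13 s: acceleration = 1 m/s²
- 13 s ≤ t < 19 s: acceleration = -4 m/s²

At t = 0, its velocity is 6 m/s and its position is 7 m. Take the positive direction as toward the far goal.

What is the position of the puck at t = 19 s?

-248.5 m

On each constant-a segment, Δv = aΔt and Δx = v₀Δt + ½aΔt²; chain segment to segment.
0–5 s: v starts 6 m/s; Δx = 6·5 + ½·-3·5² = -7.5 m; v ends -9 m/s.
5–7 s: v starts -9 m/s; Δx = -9·2 + ½·-4·2² = -26 m; v ends -17 m/s.
7–13 s: v starts -17 m/s; Δx = -17·6 + ½·1·6² = -84 m; v ends -11 m/s.
13–19 s: v starts -11 m/s; Δx = -11·6 + ½·-4·6² = -138 m; v ends -35 m/s.
x(19) = 7 + Σ Δx = -248.5 m.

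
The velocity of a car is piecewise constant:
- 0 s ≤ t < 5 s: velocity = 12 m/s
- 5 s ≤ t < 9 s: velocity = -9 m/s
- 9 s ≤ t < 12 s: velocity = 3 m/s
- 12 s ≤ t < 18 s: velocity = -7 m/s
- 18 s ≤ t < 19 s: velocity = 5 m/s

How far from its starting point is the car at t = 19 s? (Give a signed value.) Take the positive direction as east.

-4 m

Displacement is the signed area under the v-t curve.
0–5 s: 12 × 5 = 60 m
5–9 s: -9 × 4 = -36 m
9–12 s: 3 × 3 = 9 m
12–18 s: -7 × 6 = -42 m
18–19 s: 5 × 1 = 5 m
Net displacement = -4 m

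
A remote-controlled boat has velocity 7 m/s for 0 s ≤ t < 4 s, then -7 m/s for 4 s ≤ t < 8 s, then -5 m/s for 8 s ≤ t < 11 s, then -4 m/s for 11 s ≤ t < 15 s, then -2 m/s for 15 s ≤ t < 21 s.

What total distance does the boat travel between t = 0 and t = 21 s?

99 m

Total distance travelled is ∫|v| dt — sum the magnitudes of each area piece.
0–4 s: |7| × 4 = 28 m
4–8 s: |-7| × 4 = 28 m
8–11 s: |-5| × 3 = 15 m
11–15 s: |-4| × 4 = 16 m
15–21 s: |-2| × 6 = 12 m
Total distance = 99 m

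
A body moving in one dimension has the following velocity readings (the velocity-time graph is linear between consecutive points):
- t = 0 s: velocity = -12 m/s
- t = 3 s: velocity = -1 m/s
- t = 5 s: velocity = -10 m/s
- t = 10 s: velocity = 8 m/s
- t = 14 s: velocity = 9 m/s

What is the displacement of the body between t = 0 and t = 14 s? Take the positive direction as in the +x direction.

Displacement is the signed area under the v-t curve.
0–3 s: ½(-12 + -1)(3) = -19.5 m
3–5 s: ½(-1 + -10)(2) = -11 m
5–10 s: ½(-10 + 8)(5) = -5 m
10–14 s: ½(8 + 9)(4) = 34 m
Net displacement = -1.5 m

-1.5 m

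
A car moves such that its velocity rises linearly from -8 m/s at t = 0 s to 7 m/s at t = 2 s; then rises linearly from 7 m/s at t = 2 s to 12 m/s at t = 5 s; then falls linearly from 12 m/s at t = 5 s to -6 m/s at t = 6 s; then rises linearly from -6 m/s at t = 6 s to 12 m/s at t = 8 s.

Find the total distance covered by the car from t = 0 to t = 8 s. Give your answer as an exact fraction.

Distance (not displacement) is the total path length: add the absolute areas under v-t.
0–2 s: v = 0 at t = 16/15 s; triangle areas 64/15 + 49/15 = 113/15 m
2–5 s: |½(7 + 12)(3)| = 28.5 m
5–6 s: v = 0 at t = 17/3 s; triangle areas 4 + 1 = 5 m
6–8 s: v = 0 at t = 20/3 s; triangle areas 2 + 8 = 10 m
Total distance = 1531/30 m

1531/30 m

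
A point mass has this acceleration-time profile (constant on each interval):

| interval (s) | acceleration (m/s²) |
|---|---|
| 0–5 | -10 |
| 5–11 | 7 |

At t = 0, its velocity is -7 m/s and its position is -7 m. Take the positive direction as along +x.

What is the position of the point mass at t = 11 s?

On each constant-a segment, Δv = aΔt and Δx = v₀Δt + ½aΔt²; chain segment to segment.
0–5 s: v starts -7 m/s; Δx = -7·5 + ½·-10·5² = -160 m; v ends -57 m/s.
5–11 s: v starts -57 m/s; Δx = -57·6 + ½·7·6² = -216 m; v ends -15 m/s.
x(11) = -7 + Σ Δx = -383 m.

-383 m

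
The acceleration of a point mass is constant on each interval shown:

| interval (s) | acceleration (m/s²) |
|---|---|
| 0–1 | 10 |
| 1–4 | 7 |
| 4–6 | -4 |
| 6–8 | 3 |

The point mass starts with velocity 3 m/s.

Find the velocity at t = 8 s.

Δv equals the area under the a-t graph; then v = v₀ + Δv.
0–1 s: 10 × 1 = 10 m/s
1–4 s: 7 × 3 = 21 m/s
4–6 s: -4 × 2 = -8 m/s
6–8 s: 3 × 2 = 6 m/s
Δv = 29 m/s, so v(8) = 3 + (29) = 32 m/s.

32 m/s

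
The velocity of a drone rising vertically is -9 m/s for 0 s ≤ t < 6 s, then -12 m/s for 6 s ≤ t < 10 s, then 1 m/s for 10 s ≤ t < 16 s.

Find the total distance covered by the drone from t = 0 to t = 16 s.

Total distance travelled is ∫|v| dt — sum the magnitudes of each area piece.
0–6 s: |-9| × 6 = 54 m
6–10 s: |-12| × 4 = 48 m
10–16 s: |1| × 6 = 6 m
Total distance = 108 m

108 m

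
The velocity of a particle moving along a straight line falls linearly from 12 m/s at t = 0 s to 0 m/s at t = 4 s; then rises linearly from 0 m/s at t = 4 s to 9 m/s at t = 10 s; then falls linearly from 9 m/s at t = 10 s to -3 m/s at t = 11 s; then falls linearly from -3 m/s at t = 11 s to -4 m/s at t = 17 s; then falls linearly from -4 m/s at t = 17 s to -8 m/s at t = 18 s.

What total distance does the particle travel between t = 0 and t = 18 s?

Total distance travelled is ∫|v| dt — sum the magnitudes of each area piece.
0–4 s: |½(12 + 0)(4)| = 24 m
4–10 s: |½(0 + 9)(6)| = 27 m
10–11 s: v = 0 at t = 10.75 s; triangle areas 3.375 + 0.375 = 3.75 m
11–17 s: |½(-3 + -4)(6)| = 21 m
17–18 s: |½(-4 + -8)(1)| = 6 m
Total distance = 81.75 m

81.75 m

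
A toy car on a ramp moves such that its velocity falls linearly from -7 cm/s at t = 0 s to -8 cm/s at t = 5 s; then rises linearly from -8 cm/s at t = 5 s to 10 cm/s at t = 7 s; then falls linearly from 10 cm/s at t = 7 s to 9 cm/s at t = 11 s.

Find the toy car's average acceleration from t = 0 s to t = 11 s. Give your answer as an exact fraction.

Average acceleration = Δv/Δt = (9 − -7)/(11 − 0) = 16/11 cm/s².

16/11 cm/s²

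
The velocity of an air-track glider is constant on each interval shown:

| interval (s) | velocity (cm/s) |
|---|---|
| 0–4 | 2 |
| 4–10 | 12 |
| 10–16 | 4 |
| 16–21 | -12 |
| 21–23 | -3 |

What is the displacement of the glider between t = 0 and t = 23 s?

Net displacement equals the area under the velocity-time graph (areas below the axis count negative).
0–4 s: 2 × 4 = 8 cm
4–10 s: 12 × 6 = 72 cm
10–16 s: 4 × 6 = 24 cm
16–21 s: -12 × 5 = -60 cm
21–23 s: -3 × 2 = -6 cm
Net displacement = 38 cm

38 cm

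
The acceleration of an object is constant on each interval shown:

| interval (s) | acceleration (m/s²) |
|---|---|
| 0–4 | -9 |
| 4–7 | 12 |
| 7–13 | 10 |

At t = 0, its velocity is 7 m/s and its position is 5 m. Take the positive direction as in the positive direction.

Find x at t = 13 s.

On each constant-a segment, Δv = aΔt and Δx = v₀Δt + ½aΔt²; chain segment to segment.
0–4 s: v starts 7 m/s; Δx = 7·4 + ½·-9·4² = -44 m; v ends -29 m/s.
4–7 s: v starts -29 m/s; Δx = -29·3 + ½·12·3² = -33 m; v ends 7 m/s.
7–13 s: v starts 7 m/s; Δx = 7·6 + ½·10·6² = 222 m; v ends 67 m/s.
x(13) = 5 + Σ Δx = 150 m.

150 m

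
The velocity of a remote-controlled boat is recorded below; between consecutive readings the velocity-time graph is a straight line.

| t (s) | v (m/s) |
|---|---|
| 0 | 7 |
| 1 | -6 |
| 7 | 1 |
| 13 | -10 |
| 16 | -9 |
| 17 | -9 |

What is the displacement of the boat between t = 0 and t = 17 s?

Net displacement equals the area under the velocity-time graph (areas below the axis count negative).
0–1 s: ½(7 + -6)(1) = 0.5 m
1–7 s: ½(-6 + 1)(6) = -15 m
7–13 s: ½(1 + -10)(6) = -27 m
13–16 s: ½(-10 + -9)(3) = -28.5 m
16–17 s: -9 × 1 = -9 m
Net displacement = -79 m

-79 m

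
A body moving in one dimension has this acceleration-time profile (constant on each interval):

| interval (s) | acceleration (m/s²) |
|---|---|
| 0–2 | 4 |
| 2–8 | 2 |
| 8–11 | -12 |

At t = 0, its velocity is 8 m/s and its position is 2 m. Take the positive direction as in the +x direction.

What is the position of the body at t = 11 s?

188 m

On each constant-a segment, Δv = aΔt and Δx = v₀Δt + ½aΔt²; chain segment to segment.
0–2 s: v starts 8 m/s; Δx = 8·2 + ½·4·2² = 24 m; v ends 16 m/s.
2–8 s: v starts 16 m/s; Δx = 16·6 + ½·2·6² = 132 m; v ends 28 m/s.
8–11 s: v starts 28 m/s; Δx = 28·3 + ½·-12·3² = 30 m; v ends -8 m/s.
x(11) = 2 + Σ Δx = 188 m.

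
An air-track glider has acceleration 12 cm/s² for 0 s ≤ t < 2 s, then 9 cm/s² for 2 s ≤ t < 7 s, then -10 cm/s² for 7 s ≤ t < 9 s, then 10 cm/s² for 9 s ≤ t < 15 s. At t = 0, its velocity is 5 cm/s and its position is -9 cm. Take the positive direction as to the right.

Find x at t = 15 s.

914.5 cm

On each constant-a segment, Δv = aΔt and Δx = v₀Δt + ½aΔt²; chain segment to segment.
0–2 s: v starts 5 cm/s; Δx = 5·2 + ½·12·2² = 34 cm; v ends 29 cm/s.
2–7 s: v starts 29 cm/s; Δx = 29·5 + ½·9·5² = 257.5 cm; v ends 74 cm/s.
7–9 s: v starts 74 cm/s; Δx = 74·2 + ½·-10·2² = 128 cm; v ends 54 cm/s.
9–15 s: v starts 54 cm/s; Δx = 54·6 + ½·10·6² = 504 cm; v ends 114 cm/s.
x(15) = -9 + Σ Δx = 914.5 cm.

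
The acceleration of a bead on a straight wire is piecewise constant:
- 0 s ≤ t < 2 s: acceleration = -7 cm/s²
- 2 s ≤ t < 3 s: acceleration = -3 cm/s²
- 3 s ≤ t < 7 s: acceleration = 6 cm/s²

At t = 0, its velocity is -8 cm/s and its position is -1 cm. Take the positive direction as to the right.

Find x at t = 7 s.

-106.5 cm

On each constant-a segment, Δv = aΔt and Δx = v₀Δt + ½aΔt²; chain segment to segment.
0–2 s: v starts -8 cm/s; Δx = -8·2 + ½·-7·2² = -30 cm; v ends -22 cm/s.
2–3 s: v starts -22 cm/s; Δx = -22·1 + ½·-3·1² = -23.5 cm; v ends -25 cm/s.
3–7 s: v starts -25 cm/s; Δx = -25·4 + ½·6·4² = -52 cm; v ends -1 cm/s.
x(7) = -1 + Σ Δx = -106.5 cm.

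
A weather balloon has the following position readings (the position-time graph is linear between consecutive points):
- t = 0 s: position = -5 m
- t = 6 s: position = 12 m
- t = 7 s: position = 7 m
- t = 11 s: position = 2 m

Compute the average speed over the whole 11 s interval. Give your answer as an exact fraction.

27/11 m/s

Average speed = (total path length)/(elapsed time); on a piecewise-linear x-t graph the path length is Σ|Δx|.
0–6 s: |Δx| = |12 − -5| = 17 m
6–7 s: |Δx| = |7 − 12| = 5 m
7–11 s: |Δx| = |2 − 7| = 5 m
Total path = 27 m; average speed = 27/11 = 27/11 m/s.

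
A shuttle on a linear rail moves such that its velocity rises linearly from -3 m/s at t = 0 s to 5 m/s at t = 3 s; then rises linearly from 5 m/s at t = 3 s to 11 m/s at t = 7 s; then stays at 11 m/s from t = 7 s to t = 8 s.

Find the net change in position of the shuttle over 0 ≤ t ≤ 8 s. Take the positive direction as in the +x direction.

46 m

Displacement is the signed area under the v-t curve.
0–3 s: ½(-3 + 5)(3) = 3 m
3–7 s: ½(5 + 11)(4) = 32 m
7–8 s: 11 × 1 = 11 m
Net displacement = 46 m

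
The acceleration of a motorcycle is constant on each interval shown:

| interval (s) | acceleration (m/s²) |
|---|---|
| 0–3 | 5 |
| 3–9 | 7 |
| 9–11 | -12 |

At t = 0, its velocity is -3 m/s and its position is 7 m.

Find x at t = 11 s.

On each constant-a segment, Δv = aΔt and Δx = v₀Δt + ½aΔt²; chain segment to segment.
0–3 s: v starts -3 m/s; Δx = -3·3 + ½·5·3² = 13.5 m; v ends 12 m/s.
3–9 s: v starts 12 m/s; Δx = 12·6 + ½·7·6² = 198 m; v ends 54 m/s.
9–11 s: v starts 54 m/s; Δx = 54·2 + ½·-12·2² = 84 m; v ends 30 m/s.
x(11) = 7 + Σ Δx = 302.5 m.

302.5 m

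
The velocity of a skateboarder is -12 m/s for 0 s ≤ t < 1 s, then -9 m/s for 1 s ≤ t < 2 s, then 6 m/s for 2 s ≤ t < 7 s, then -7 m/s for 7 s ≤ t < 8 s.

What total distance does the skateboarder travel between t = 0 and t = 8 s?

Distance (not displacement) is the total path length: add the absolute areas under v-t.
0–1 s: |-12| × 1 = 12 m
1–2 s: |-9| × 1 = 9 m
2–7 s: |6| × 5 = 30 m
7–8 s: |-7| × 1 = 7 m
Total distance = 58 m

58 m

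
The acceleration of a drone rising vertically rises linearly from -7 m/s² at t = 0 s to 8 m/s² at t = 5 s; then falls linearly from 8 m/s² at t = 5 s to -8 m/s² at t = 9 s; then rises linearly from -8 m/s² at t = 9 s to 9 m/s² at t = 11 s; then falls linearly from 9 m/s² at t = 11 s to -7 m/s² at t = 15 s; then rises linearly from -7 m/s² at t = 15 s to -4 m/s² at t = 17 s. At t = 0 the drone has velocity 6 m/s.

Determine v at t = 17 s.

Δv equals the area under the a-t graph; then v = v₀ + Δv.
0–5 s: ½(-7 + 8)(5) = 2.5 m/s
5–9 s: ½(8 + -8)(4) = 0 m/s
9–11 s: ½(-8 + 9)(2) = 1 m/s
11–15 s: ½(9 + -7)(4) = 4 m/s
15–17 s: ½(-7 + -4)(2) = -11 m/s
Δv = -3.5 m/s, so v(17) = 6 + (-3.5) = 2.5 m/s.

2.5 m/s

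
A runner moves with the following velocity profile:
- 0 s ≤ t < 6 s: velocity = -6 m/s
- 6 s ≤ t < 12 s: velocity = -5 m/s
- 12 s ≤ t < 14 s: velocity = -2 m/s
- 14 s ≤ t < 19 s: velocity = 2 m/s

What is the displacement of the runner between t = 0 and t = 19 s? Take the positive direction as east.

-60 m

Displacement is the signed area under the v-t curve.
0–6 s: -6 × 6 = -36 m
6–12 s: -5 × 6 = -30 m
12–14 s: -2 × 2 = -4 m
14–19 s: 2 × 5 = 10 m
Net displacement = -60 m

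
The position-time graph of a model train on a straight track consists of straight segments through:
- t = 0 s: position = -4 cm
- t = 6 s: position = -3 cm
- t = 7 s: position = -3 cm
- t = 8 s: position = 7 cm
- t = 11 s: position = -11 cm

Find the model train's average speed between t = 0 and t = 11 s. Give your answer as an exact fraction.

29/11 cm/s

Average speed = (total path length)/(elapsed time); on a piecewise-linear x-t graph the path length is Σ|Δx|.
0–6 s: |Δx| = |-3 − -4| = 1 cm
6–7 s: |Δx| = |-3 − -3| = 0 cm
7–8 s: |Δx| = |7 − -3| = 10 cm
8–11 s: |Δx| = |-11 − 7| = 18 cm
Total path = 29 cm; average speed = 29/11 = 29/11 cm/s.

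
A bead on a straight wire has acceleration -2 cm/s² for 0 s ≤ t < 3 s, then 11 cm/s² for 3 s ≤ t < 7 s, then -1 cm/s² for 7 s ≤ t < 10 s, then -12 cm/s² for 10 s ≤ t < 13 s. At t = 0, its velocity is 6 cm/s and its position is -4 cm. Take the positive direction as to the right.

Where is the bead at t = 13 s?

289.5 cm

On each constant-a segment, Δv = aΔt and Δx = v₀Δt + ½aΔt²; chain segment to segment.
0–3 s: v starts 6 cm/s; Δx = 6·3 + ½·-2·3² = 9 cm; v ends 0 cm/s.
3–7 s: v starts 0 cm/s; Δx = 0·4 + ½·11·4² = 88 cm; v ends 44 cm/s.
7–10 s: v starts 44 cm/s; Δx = 44·3 + ½·-1·3² = 127.5 cm; v ends 41 cm/s.
10–13 s: v starts 41 cm/s; Δx = 41·3 + ½·-12·3² = 69 cm; v ends 5 cm/s.
x(13) = -4 + Σ Δx = 289.5 cm.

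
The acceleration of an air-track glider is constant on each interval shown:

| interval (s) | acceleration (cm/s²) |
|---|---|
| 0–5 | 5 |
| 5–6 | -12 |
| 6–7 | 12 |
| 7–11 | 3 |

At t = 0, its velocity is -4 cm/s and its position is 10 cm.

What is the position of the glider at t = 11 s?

190.5 cm

On each constant-a segment, Δv = aΔt and Δx = v₀Δt + ½aΔt²; chain segment to segment.
0–5 s: v starts -4 cm/s; Δx = -4·5 + ½·5·5² = 42.5 cm; v ends 21 cm/s.
5–6 s: v starts 21 cm/s; Δx = 21·1 + ½·-12·1² = 15 cm; v ends 9 cm/s.
6–7 s: v starts 9 cm/s; Δx = 9·1 + ½·12·1² = 15 cm; v ends 21 cm/s.
7–11 s: v starts 21 cm/s; Δx = 21·4 + ½·3·4² = 108 cm; v ends 33 cm/s.
x(11) = 10 + Σ Δx = 190.5 cm.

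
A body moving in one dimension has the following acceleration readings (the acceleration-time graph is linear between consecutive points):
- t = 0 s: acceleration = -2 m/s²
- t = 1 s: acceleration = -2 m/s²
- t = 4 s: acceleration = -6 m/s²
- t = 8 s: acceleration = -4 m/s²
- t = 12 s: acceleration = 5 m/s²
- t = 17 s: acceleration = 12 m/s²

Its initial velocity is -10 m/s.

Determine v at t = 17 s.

Δv equals the area under the a-t graph; then v = v₀ + Δv.
0–1 s: -2 × 1 = -2 m/s
1–4 s: ½(-2 + -6)(3) = -12 m/s
4–8 s: ½(-6 + -4)(4) = -20 m/s
8–12 s: ½(-4 + 5)(4) = 2 m/s
12–17 s: ½(5 + 12)(5) = 42.5 m/s
Δv = 10.5 m/s, so v(17) = -10 + (10.5) = 0.5 m/s.

0.5 m/s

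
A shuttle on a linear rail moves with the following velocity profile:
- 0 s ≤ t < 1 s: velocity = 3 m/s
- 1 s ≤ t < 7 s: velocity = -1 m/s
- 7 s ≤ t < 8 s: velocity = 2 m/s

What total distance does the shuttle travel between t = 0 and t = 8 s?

11 m

Distance (not displacement) is the total path length: add the absolute areas under v-t.
0–1 s: |3| × 1 = 3 m
1–7 s: |-1| × 6 = 6 m
7–8 s: |2| × 1 = 2 m
Total distance = 11 m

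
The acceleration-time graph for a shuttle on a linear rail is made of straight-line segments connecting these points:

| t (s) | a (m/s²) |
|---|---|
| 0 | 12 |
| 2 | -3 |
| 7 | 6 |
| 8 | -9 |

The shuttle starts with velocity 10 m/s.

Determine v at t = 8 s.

Δv equals the area under the a-t graph; then v = v₀ + Δv.
0–2 s: ½(12 + -3)(2) = 9 m/s
2–7 s: ½(-3 + 6)(5) = 7.5 m/s
7–8 s: ½(6 + -9)(1) = -1.5 m/s
Δv = 15 m/s, so v(8) = 10 + (15) = 25 m/s.

25 m/s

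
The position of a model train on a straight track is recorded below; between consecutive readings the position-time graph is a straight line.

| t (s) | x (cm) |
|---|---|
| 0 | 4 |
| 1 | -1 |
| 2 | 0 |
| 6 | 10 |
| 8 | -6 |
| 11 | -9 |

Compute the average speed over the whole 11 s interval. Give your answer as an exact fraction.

35/11 cm/s

Average speed = (total path length)/(elapsed time); on a piecewise-linear x-t graph the path length is Σ|Δx|.
0–1 s: |Δx| = |-1 − 4| = 5 cm
1–2 s: |Δx| = |0 − -1| = 1 cm
2–6 s: |Δx| = |10 − 0| = 10 cm
6–8 s: |Δx| = |-6 − 10| = 16 cm
8–11 s: |Δx| = |-9 − -6| = 3 cm
Total path = 35 cm; average speed = 35/11 = 35/11 cm/s.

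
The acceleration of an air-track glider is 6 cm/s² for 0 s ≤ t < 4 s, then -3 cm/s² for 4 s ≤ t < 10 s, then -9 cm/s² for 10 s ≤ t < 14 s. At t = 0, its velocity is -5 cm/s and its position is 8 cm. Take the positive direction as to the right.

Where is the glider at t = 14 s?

28 cm

On each constant-a segment, Δv = aΔt and Δx = v₀Δt + ½aΔt²; chain segment to segment.
0–4 s: v starts -5 cm/s; Δx = -5·4 + ½·6·4² = 28 cm; v ends 19 cm/s.
4–10 s: v starts 19 cm/s; Δx = 19·6 + ½·-3·6² = 60 cm; v ends 1 cm/s.
10–14 s: v starts 1 cm/s; Δx = 1·4 + ½·-9·4² = -68 cm; v ends -35 cm/s.
x(14) = 8 + Σ Δx = 28 cm.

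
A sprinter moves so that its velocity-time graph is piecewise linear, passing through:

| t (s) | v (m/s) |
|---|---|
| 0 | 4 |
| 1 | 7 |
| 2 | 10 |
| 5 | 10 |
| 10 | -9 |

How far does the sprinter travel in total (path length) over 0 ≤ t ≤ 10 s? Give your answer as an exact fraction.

2577/38 m

Distance (not displacement) is the total path length: add the absolute areas under v-t.
0–1 s: |½(4 + 7)(1)| = 5.5 m
1–2 s: |½(7 + 10)(1)| = 8.5 m
2–5 s: |10| × 3 = 30 m
5–10 s: v = 0 at t = 145/19 s; triangle areas 250/19 + 405/38 = 905/38 m
Total distance = 2577/38 m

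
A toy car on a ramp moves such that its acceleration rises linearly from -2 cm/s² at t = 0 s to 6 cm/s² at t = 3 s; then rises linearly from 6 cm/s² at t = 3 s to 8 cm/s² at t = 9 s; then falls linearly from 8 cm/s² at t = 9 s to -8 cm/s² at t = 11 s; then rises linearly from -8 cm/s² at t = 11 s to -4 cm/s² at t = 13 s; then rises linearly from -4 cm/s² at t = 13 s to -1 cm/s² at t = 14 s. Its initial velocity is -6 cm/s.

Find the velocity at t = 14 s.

27.5 cm/s

Δv equals the area under the a-t graph; then v = v₀ + Δv.
0–3 s: ½(-2 + 6)(3) = 6 cm/s
3–9 s: ½(6 + 8)(6) = 42 cm/s
9–11 s: ½(8 + -8)(2) = 0 cm/s
11–13 s: ½(-8 + -4)(2) = -12 cm/s
13–14 s: ½(-4 + -1)(1) = -2.5 cm/s
Δv = 33.5 cm/s, so v(14) = -6 + (33.5) = 27.5 cm/s.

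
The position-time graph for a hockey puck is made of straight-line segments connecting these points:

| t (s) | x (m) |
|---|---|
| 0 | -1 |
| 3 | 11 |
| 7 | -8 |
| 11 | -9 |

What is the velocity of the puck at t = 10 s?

-0.25 m/s

Velocity is the slope of the x-t graph on 7–11 s: (-9 − -8)/(11 − 7) = -0.25 m/s.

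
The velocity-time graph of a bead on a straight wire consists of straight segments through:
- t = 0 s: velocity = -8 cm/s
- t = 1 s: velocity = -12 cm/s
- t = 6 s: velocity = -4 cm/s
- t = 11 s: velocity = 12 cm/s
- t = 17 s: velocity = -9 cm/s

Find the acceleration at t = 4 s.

Acceleration is the slope of the v-t graph on 1–6 s: (-4 − -12)/(6 − 1) = 1.6 cm/s².

1.6 cm/s²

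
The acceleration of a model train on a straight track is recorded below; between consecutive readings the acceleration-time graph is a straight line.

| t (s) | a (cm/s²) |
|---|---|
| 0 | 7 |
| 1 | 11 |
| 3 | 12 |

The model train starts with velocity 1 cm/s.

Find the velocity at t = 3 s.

33 cm/s

Δv equals the area under the a-t graph; then v = v₀ + Δv.
0–1 s: ½(7 + 11)(1) = 9 cm/s
1–3 s: ½(11 + 12)(2) = 23 cm/s
Δv = 32 cm/s, so v(3) = 1 + (32) = 33 cm/s.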